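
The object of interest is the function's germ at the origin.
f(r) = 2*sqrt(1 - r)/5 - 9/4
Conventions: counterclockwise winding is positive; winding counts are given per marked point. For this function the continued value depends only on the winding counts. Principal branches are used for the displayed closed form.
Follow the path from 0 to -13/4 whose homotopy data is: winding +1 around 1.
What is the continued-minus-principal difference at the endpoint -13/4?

Continued minus principal equals -(2/5)*sqrt(17).

The rational part is single-valued and drops out of the difference; each branch term changes only by its own monodromy.
(2/5)*sqrt(1 - r/(1)): winding +1 is odd, the square root flips sign, contributing -2*(2/5)*sqrt(1 - (-13/4)/(1)) = -2*(2/5)*sqrt(17/4) = -(2/5)*sqrt(17).
Summing the contributions at r = -13/4 gives -(2/5)*sqrt(17).


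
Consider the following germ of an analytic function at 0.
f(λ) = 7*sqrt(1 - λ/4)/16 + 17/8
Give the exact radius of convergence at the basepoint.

The radius of convergence is 4.

Branch term (7/16)*sqrt(1 - λ/(4)): its argument vanishes at λ = 4, a square-root branch point, modulus 4.
The radius of convergence is the smallest modulus among the singular points: 4.


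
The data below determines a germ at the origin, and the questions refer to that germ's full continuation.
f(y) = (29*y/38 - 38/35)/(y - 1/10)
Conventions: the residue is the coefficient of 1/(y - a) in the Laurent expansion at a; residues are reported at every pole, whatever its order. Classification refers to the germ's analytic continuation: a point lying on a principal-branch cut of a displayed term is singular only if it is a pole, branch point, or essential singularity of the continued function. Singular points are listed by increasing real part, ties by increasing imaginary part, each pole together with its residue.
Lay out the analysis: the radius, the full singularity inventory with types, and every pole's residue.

Radius of convergence at 0: 1/10.
At 1/10: a pole of order 1; residue -537/532.

Denominator factor (y - 1/10): pole of order 1 at 1/10, modulus 1/10.
The radius of convergence is the smallest modulus among the singular points: 1/10.
At the order-1 pole 1/10 set g(y) = (y - (1/10))*f(y) = 29*y/38 - 38/35.
Simple pole: residue = g(a) at a = 1/10, which is -537/532.


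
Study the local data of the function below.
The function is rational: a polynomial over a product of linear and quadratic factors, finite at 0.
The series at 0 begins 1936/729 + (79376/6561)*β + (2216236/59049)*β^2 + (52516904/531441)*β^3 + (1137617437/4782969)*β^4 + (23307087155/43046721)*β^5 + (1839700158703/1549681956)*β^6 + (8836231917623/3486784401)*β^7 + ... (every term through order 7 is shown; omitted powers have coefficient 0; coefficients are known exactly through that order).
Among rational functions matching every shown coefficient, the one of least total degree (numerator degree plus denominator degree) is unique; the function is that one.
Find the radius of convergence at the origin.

The radius of convergence is 6/11.

No rational of total degree below 3 reproduces all 8 coefficients; solving the [0/3] Pade equations on them gives f(β) = -8/(9*(β - 9/8)*(β - 6/11)**2), whose expansion matches every shown term.
Denominator factor (β - 9/8): pole of order 1 at 9/8, modulus 9/8.
Denominator factor (β - 6/11)^2: pole of order 2 at 6/11, modulus 6/11.
The radius of convergence is the smallest modulus among the singular points: 6/11.


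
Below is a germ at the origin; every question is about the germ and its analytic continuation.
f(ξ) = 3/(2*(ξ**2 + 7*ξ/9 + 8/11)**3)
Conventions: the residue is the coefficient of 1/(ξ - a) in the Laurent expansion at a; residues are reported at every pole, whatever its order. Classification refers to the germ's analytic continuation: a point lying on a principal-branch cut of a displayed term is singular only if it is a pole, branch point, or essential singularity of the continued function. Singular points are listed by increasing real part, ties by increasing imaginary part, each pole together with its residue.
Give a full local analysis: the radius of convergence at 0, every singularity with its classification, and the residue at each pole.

Denominator factor (ξ**2 + 7*ξ/9 + 8/11)^3: discriminant -2053/891, complex-conjugate roots (-7/18) + ((1/198)*sqrt(22583))*i and (-7/18) - ((1/198)*sqrt(22583))*i; poles of order 3, moduli (2/11)*sqrt(22) and (2/11)*sqrt(22).
The radius of convergence is the smallest modulus among the singular points: (2/11)*sqrt(22).
The factor ξ**2 + 7*ξ/9 + 8/11 splits as (ξ - a)(ξ - a') with a = (-7/18) - ((1/198)*sqrt(22583))*i, a' = (-7/18) + ((1/198)*sqrt(22583))*i. At the order-3 pole a set g(ξ) = (ξ - a)^3*f(ξ) = [3/2] / (ξ - a')^3.
Order-3 pole: residue = g''(a)/2; g''((-7/18) - ((1/198)*sqrt(22583))*i) = ((128608722/8653002877)*sqrt(22583))*i, so the residue is ((64304361/8653002877)*sqrt(22583))*i.
The factor ξ**2 + 7*ξ/9 + 8/11 splits as (ξ - a)(ξ - a') with a = (-7/18) + ((1/198)*sqrt(22583))*i, a' = (-7/18) - ((1/198)*sqrt(22583))*i. At the order-3 pole a set g(ξ) = (ξ - a)^3*f(ξ) = [3/2] / (ξ - a')^3.
Order-3 pole: residue = g''(a)/2; g''((-7/18) + ((1/198)*sqrt(22583))*i) = -((128608722/8653002877)*sqrt(22583))*i, so the residue is -((64304361/8653002877)*sqrt(22583))*i.
List the singular points by increasing real part (a conjugate pair: the negative imaginary part first).

Radius of convergence at 0: (2/11)*sqrt(22).
At (-7/18) - ((1/198)*sqrt(22583))*i: a pole of order 3; residue ((64304361/8653002877)*sqrt(22583))*i.
At (-7/18) + ((1/198)*sqrt(22583))*i: a pole of order 3; residue -((64304361/8653002877)*sqrt(22583))*i.


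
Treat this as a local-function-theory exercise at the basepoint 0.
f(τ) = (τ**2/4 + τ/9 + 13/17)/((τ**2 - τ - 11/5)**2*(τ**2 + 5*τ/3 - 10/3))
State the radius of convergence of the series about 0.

The radius of convergence is -1/2 + (7/10)*sqrt(5).

Denominator factor (τ**2 + 5*τ/3 - 10/3): discriminant 145/9, real irrational roots -5/6 + (1/6)*sqrt(145) and -5/6 - (1/6)*sqrt(145); poles of order 1, moduli -5/6 + (1/6)*sqrt(145) and 5/6 + (1/6)*sqrt(145).
Denominator factor (τ**2 - τ - 11/5)^2: discriminant 49/5, real irrational roots 1/2 + (7/10)*sqrt(5) and 1/2 - (7/10)*sqrt(5); poles of order 2, moduli 1/2 + (7/10)*sqrt(5) and -1/2 + (7/10)*sqrt(5).
The radius of convergence is the smallest modulus among the singular points: -1/2 + (7/10)*sqrt(5).


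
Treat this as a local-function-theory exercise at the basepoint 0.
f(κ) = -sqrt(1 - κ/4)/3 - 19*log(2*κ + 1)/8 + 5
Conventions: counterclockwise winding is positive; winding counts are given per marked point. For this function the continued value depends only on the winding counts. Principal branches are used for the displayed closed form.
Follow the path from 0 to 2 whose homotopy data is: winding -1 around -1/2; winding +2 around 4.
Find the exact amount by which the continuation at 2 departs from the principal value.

Continued minus principal equals (19/4)*pi*i.

The rational part is single-valued and drops out of the difference; each branch term changes only by its own monodromy.
(-1/3)*sqrt(1 - κ/(4)): winding +2 is even, the square root returns to the same sheet, contribution 0.
(-19/8)*log(1 - κ/(-1/2)): each positive loop around -1/2 adds 2*pi*i to the log, so winding -1 contributes (-19/8)*(-1)*2*pi*i = (19/4)*pi*i.
Summing the contributions at κ = 2 gives (19/4)*pi*i.


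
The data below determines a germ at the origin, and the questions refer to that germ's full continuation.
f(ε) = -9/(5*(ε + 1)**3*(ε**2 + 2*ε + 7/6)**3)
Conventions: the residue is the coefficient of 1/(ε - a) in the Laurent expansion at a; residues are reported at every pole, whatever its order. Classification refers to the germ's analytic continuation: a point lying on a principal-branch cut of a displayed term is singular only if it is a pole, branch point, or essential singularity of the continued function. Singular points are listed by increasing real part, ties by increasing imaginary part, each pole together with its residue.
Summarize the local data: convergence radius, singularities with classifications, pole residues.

Denominator factor (ε**2 + 2*ε + 7/6)^3: discriminant -2/3, complex-conjugate roots (-1) + ((1/6)*sqrt(6))*i and (-1) - ((1/6)*sqrt(6))*i; poles of order 3, moduli (1/6)*sqrt(42) and (1/6)*sqrt(42).
Denominator factor (ε + 1)^3: pole of order 3 at -1, modulus 1.
The radius of convergence is the smallest modulus among the singular points: 1.
The factor ε**2 + 2*ε + 7/6 splits as (ε - a)(ε - a') with a = (-1) - ((1/6)*sqrt(6))*i, a' = (-1) + ((1/6)*sqrt(6))*i. At the order-3 pole a set g(ε) = (ε - a)^3*f(ε) = [-9/(5*(ε + 1)**3)] / (ε - a')^3.
Order-3 pole: residue = g''(a)/2; g''((-1) - ((1/6)*sqrt(6))*i) = -34992/5, so the residue is -17496/5.
At the order-3 pole -1 set g(ε) = (ε - (-1))^3*f(ε) = -9/(5*(ε**2 + 2*ε + 7/6)**3).
Order-3 pole: residue = g''(a)/2; g''(-1) = 69984/5, so the residue is 34992/5.
The factor ε**2 + 2*ε + 7/6 splits as (ε - a)(ε - a') with a = (-1) + ((1/6)*sqrt(6))*i, a' = (-1) - ((1/6)*sqrt(6))*i. At the order-3 pole a set g(ε) = (ε - a)^3*f(ε) = [-9/(5*(ε + 1)**3)] / (ε - a')^3.
Order-3 pole: residue = g''(a)/2; g''((-1) + ((1/6)*sqrt(6))*i) = -34992/5, so the residue is -17496/5.
List the singular points by increasing real part (a conjugate pair: the negative imaginary part first).

Radius of convergence at 0: 1.
At (-1) - ((1/6)*sqrt(6))*i: a pole of order 3; residue -17496/5.
At -1: a pole of order 3; residue 34992/5.
At (-1) + ((1/6)*sqrt(6))*i: a pole of order 3; residue -17496/5.


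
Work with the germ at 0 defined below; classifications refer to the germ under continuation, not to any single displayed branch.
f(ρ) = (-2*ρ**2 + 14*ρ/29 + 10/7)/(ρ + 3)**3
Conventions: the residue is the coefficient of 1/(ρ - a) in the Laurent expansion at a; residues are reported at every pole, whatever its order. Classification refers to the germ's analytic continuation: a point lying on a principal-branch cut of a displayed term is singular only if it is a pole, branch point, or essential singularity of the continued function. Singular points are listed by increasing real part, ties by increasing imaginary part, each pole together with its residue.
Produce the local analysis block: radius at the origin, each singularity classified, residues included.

Denominator factor (ρ + 3)^3: pole of order 3 at -3, modulus 3.
The radius of convergence is the smallest modulus among the singular points: 3.
At the order-3 pole -3 set g(ρ) = (ρ - (-3))^3*f(ρ) = -2*ρ**2 + 14*ρ/29 + 10/7.
Order-3 pole: residue = g''(a)/2; g''(-3) = -4, so the residue is -2.

Radius of convergence at 0: 3.
At -3: a pole of order 3; residue -2.


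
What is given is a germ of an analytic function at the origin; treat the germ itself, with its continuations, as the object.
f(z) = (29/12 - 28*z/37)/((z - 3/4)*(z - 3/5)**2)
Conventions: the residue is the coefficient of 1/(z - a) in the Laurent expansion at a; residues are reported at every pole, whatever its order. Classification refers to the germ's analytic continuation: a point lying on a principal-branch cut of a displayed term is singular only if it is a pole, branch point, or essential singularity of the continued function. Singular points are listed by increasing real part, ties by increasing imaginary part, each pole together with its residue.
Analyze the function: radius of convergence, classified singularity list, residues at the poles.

Radius of convergence at 0: 3/5.
At 3/5: a pole of order 2; residue -82100/999.
At 3/4: a pole of order 1; residue 82100/999.

Denominator factor (z - 3/4): pole of order 1 at 3/4, modulus 3/4.
Denominator factor (z - 3/5)^2: pole of order 2 at 3/5, modulus 3/5.
The radius of convergence is the smallest modulus among the singular points: 3/5.
At the order-2 pole 3/5 set g(z) = (z - (3/5))^2*f(z) = (29/12 - 28*z/37)/(z - 3/4).
Order-2 pole: residue = g'(a); g'(3/5) = -82100/999, so the residue is -82100/999.
At the order-1 pole 3/4 set g(z) = (z - (3/4))*f(z) = (29/12 - 28*z/37)/(z - 3/5)**2.
Simple pole: residue = g(a) at a = 3/4, which is 82100/999.
List the singular points by increasing real part (a conjugate pair: the negative imaginary part first).


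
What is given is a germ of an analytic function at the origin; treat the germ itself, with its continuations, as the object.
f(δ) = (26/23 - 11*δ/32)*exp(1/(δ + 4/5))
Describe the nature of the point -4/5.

The exponent 1/(δ - (-4/5)) has a pole at -4/5, so exp(1/(δ - (-4/5))) takes every nonzero value near it: an essential singularity (not a pole of any order).

The point is an essential singularity.


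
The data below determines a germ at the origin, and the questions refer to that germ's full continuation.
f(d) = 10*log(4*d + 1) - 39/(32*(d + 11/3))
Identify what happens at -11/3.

The denominator factor d + 11/3 vanishes at -11/3 and appears to the power 1; the numerator there equals -39/32, nonzero, and no other factor vanishes.
The branch terms are analytic at this point.
Hence a pole whose order is the multiplicity, 1.

The point is a pole of order 1.


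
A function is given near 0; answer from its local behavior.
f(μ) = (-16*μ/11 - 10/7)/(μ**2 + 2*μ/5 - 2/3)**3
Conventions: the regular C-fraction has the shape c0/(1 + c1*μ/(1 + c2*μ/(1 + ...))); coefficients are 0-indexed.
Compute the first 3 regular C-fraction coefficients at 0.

The regular C-fraction coefficients are [135/28, -31/11, -3331/17050].

Taylor coefficients (expand at 0): a_0 = 135/28, a_1 = 4185/308, a_2 = 126117/3080.
c0 = a_0 = 135/28. Peel one level at a time: if S = 1 + c*μ/S' with S'(0) = 1, then c is the μ-coefficient of S and S' = c*μ/(S - 1).
S_1 = c0/f = 1 + (-31/11)*μ + (-3331/6050)*μ^2 + ...; c1 = -31/11.
S_2 = c1*μ/(S_1 - 1) = 1 + (-3331/17050)*μ + ...; c2 = -3331/17050.


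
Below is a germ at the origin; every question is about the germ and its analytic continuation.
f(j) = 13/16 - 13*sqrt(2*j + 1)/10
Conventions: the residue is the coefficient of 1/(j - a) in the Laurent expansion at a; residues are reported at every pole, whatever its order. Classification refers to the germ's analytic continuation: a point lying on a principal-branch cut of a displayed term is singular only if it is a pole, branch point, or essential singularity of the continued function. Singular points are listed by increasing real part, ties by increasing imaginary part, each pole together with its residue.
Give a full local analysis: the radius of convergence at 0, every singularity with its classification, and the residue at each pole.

Radius of convergence at 0: 1/2.
At -1/2: an algebraic (square-root) branch point.

Branch term (-13/10)*sqrt(1 - j/(-1/2)): its argument vanishes at j = -1/2, a square-root branch point, modulus 1/2.
The radius of convergence is the smallest modulus among the singular points: 1/2.


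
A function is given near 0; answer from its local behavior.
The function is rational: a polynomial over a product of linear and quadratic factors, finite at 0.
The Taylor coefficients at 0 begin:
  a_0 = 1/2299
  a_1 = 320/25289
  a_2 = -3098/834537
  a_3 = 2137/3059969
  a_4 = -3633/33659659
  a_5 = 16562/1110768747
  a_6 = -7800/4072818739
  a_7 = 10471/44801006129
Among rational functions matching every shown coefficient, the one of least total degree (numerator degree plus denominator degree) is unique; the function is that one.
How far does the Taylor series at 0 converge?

The radius of convergence is 11.

No rational of total degree below 5 reproduces all 8 coefficients; solving the [2/3] Pade equations on them gives f(w) = (-w**2/3 + 17*w + 11/19)/(w + 11)**3, whose expansion matches every shown term.
Denominator factor (w + 11)^3: pole of order 3 at -11, modulus 11.
The radius of convergence is the smallest modulus among the singular points: 11.


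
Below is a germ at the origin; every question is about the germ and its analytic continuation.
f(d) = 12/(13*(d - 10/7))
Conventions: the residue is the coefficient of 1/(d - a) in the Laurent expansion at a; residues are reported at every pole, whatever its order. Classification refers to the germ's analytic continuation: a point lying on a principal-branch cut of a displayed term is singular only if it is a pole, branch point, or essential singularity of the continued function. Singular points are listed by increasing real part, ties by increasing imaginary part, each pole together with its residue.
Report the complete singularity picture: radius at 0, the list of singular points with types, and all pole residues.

Denominator factor (d - 10/7): pole of order 1 at 10/7, modulus 10/7.
The radius of convergence is the smallest modulus among the singular points: 10/7.
At the order-1 pole 10/7 set g(d) = (d - (10/7))*f(d) = 12/13.
Simple pole: residue = g(a) at a = 10/7, which is 12/13.

Radius of convergence at 0: 10/7.
At 10/7: a pole of order 1; residue 12/13.


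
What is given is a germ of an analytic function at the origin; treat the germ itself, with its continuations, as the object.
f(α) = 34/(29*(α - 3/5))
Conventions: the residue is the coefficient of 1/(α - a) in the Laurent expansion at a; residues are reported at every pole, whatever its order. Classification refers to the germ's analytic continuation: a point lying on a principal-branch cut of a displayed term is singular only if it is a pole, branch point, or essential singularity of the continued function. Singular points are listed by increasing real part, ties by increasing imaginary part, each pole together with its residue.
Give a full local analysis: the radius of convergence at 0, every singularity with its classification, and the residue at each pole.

Denominator factor (α - 3/5): pole of order 1 at 3/5, modulus 3/5.
The radius of convergence is the smallest modulus among the singular points: 3/5.
At the order-1 pole 3/5 set g(α) = (α - (3/5))*f(α) = 34/29.
Simple pole: residue = g(a) at a = 3/5, which is 34/29.

Radius of convergence at 0: 3/5.
At 3/5: a pole of order 1; residue 34/29.


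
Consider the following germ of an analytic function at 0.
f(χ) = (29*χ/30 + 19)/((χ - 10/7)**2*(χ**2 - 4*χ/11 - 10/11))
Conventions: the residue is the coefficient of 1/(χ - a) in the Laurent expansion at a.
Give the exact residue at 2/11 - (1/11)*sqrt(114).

The residue is 1326577/19800 - (1820987/282150)*sqrt(114).

The factor χ**2 - 4*χ/11 - 10/11 splits as (χ - a)(χ - a') with a = 2/11 - (1/11)*sqrt(114), a' = 2/11 + (1/11)*sqrt(114). At the order-1 pole a set g(χ) = (χ - a)*f(χ) = [(29*χ/30 + 19)/(χ - 10/7)**2] / (χ - a').
Simple pole: residue = g(a) at a = 2/11 - (1/11)*sqrt(114), which is 1326577/19800 - (1820987/282150)*sqrt(114).


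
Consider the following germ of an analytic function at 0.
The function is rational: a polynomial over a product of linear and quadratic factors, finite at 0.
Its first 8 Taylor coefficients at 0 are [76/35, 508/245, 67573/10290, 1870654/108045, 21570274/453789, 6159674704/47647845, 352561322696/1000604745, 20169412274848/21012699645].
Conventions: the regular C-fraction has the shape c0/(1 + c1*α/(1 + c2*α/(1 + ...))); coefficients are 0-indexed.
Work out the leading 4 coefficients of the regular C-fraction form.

Taylor coefficients (read off): a_0 = 76/35, a_1 = 508/245, a_2 = 67573/10290, a_3 = 1870654/108045.
c0 = a_0 = 76/35. Peel one level at a time: if S = 1 + c*α/S' with S'(0) = 1, then c is the α-coefficient of S and S' = c*α/(S - 1).
S_1 = c0/f = 1 + (-127/133)*α + (-128113/60648)*α^2 + ...; c1 = -127/133.
S_2 = c1*α/(S_1 - 1) = 1 + (-128113/57912)*α + (1734561/1032256)*α^2 + ...; c2 = -128113/57912.
S_3 = c2*α/(S_2 - 1) = 1 + (98869977/130162808)*α + ...; c3 = 98869977/130162808.

The regular C-fraction coefficients are [76/35, -127/133, -128113/57912, 98869977/130162808].


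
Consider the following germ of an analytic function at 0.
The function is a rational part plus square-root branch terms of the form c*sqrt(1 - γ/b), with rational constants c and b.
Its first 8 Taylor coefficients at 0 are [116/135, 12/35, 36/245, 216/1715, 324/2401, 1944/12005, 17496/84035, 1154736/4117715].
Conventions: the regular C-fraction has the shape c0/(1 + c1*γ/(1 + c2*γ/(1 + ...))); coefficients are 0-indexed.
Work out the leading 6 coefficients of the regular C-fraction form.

The regular C-fraction coefficients are [116/135, -81/203, -6/203, -87/14, 75/14, 6/175].

Taylor coefficients (read off): a_0 = 116/135, a_1 = 12/35, a_2 = 36/245, a_3 = 216/1715, a_4 = 324/2401, a_5 = 1944/12005.
c0 = a_0 = 116/135. Peel one level at a time: if S = 1 + c*γ/S' with S'(0) = 1, then c is the γ-coefficient of S and S' = c*γ/(S - 1).
S_1 = c0/f = 1 + (-81/203)*γ + (-486/41209)*γ^2 + ...; c1 = -81/203.
S_2 = c1*γ/(S_1 - 1) = 1 + (-6/203)*γ + (-9/49)*γ^2 + ...; c2 = -6/203.
S_3 = c2*γ/(S_2 - 1) = 1 + (-87/14)*γ + (6525/196)*γ^2 + ...; c3 = -87/14.
S_4 = c3*γ/(S_3 - 1) = 1 + (75/14)*γ + (-9/49)*γ^2 + ...; c4 = 75/14.
S_5 = c4*γ/(S_4 - 1) = 1 + (6/175)*γ + ...; c5 = 6/175.


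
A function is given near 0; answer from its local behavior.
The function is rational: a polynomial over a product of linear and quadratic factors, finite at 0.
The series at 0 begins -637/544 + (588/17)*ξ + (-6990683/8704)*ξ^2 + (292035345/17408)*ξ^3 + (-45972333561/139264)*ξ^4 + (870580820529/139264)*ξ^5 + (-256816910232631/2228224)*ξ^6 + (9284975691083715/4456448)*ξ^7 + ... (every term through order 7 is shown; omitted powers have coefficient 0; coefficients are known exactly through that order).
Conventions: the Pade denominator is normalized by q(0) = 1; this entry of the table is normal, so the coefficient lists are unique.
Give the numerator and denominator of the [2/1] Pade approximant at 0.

The Pade approximant has numerator coefficients [-637/544, 224626437/22174528, -14315313103/177396224]; denominator coefficients [1, 851415/40762].

Taylor coefficients needed (read off): a_0 = -637/544, a_1 = 588/17, a_2 = -6990683/8704, a_3 = 292035345/17408.
Write the denominator as Q(ξ) = 1 + q1*ξ. Requiring Q*f - P = O(ξ^4) with deg P <= 2 kills the coefficients of ξ^3..ξ^3 in Q*f:
  ξ^3: a_3 + q1*a_2 = 0, i.e. 292035345/17408 + (-6990683/8704)*q1 = 0.
Solving this linear system: q1 = 851415/40762.
The numerator is Q*f truncated at degree 2: P0 = a_0 = -637/544; P1 = a_1 + q1*a_0 = 224626437/22174528; P2 = a_2 + q1*a_1 = -14315313103/177396224.


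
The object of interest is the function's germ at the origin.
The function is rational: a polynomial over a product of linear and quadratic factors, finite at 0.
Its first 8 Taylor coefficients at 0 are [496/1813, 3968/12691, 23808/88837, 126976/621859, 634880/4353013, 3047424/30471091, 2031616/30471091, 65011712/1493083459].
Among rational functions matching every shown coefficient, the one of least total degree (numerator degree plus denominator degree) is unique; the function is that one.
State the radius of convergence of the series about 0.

No rational of total degree below 2 reproduces all 8 coefficients; solving the [0/2] Pade equations on them gives f(σ) = 31/(37*(σ - 7/4)**2), whose expansion matches every shown term.
Denominator factor (σ - 7/4)^2: pole of order 2 at 7/4, modulus 7/4.
The radius of convergence is the smallest modulus among the singular points: 7/4.

The radius of convergence is 7/4.


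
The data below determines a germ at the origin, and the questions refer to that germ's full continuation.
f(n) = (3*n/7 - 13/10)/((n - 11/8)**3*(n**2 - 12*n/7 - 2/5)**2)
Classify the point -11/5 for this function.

The point is a regular point.

Denominator factors: n**2 - 12*n/7 - 2/5 = 1437/175 at n = -11/5; n - 11/8 = -143/40 at n = -11/5 — none vanishes.
So the germ continues analytically to -11/5.


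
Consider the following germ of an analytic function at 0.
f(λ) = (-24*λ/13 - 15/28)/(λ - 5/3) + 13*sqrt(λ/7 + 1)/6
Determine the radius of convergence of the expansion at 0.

The radius of convergence is 5/3.

Denominator factor (λ - 5/3): pole of order 1 at 5/3, modulus 5/3.
Branch term (13/6)*sqrt(1 - λ/(-7)): its argument vanishes at λ = -7, a square-root branch point, modulus 7.
The radius of convergence is the smallest modulus among the singular points: 5/3.


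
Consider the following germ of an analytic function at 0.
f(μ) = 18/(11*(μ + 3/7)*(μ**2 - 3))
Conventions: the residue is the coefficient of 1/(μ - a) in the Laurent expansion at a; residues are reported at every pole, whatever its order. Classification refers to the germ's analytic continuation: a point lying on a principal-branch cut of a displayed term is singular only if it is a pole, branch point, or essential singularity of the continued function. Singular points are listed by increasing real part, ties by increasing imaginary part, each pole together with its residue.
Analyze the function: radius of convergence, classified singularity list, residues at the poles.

Denominator factor (μ + 3/7): pole of order 1 at -3/7, modulus 3/7.
Denominator factor (μ**2 - 3): discriminant 12, real irrational roots sqrt(3) and -sqrt(3); poles of order 1, moduli sqrt(3) and sqrt(3).
The radius of convergence is the smallest modulus among the singular points: 3/7.
The factor μ**2 - 3 splits as (μ - a)(μ - a') with a = -sqrt(3), a' = sqrt(3). At the order-1 pole a set g(μ) = (μ - a)*f(μ) = [18/(11*(μ + 3/7))] / (μ - a').
Simple pole: residue = g(a) at a = -sqrt(3), which is 147/506 + (21/506)*sqrt(3).
At the order-1 pole -3/7 set g(μ) = (μ - (-3/7))*f(μ) = 18/(11*(μ**2 - 3)).
Simple pole: residue = g(a) at a = -3/7, which is -147/253.
The factor μ**2 - 3 splits as (μ - a)(μ - a') with a = sqrt(3), a' = -sqrt(3). At the order-1 pole a set g(μ) = (μ - a)*f(μ) = [18/(11*(μ + 3/7))] / (μ - a').
Simple pole: residue = g(a) at a = sqrt(3), which is 147/506 - (21/506)*sqrt(3).
List the singular points by increasing real part (a conjugate pair: the negative imaginary part first).

Radius of convergence at 0: 3/7.
At -sqrt(3): a pole of order 1; residue 147/506 + (21/506)*sqrt(3).
At -3/7: a pole of order 1; residue -147/253.
At sqrt(3): a pole of order 1; residue 147/506 - (21/506)*sqrt(3).


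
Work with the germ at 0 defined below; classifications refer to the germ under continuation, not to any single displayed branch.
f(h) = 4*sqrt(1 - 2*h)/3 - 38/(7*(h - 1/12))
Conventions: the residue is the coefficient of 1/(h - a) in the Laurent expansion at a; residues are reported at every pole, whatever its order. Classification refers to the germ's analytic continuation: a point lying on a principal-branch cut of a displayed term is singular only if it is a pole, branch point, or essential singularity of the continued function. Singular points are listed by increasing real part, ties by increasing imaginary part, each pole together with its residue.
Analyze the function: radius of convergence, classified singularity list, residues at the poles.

Radius of convergence at 0: 1/12.
At 1/12: a pole of order 1; residue -38/7.
At 1/2: an algebraic (square-root) branch point.

Denominator factor (h - 1/12): pole of order 1 at 1/12, modulus 1/12.
Branch term (4/3)*sqrt(1 - h/(1/2)): its argument vanishes at h = 1/2, a square-root branch point, modulus 1/2.
The radius of convergence is the smallest modulus among the singular points: 1/12.
The branch term is analytic at 1/12 and contributes nothing to the residue; only the rational part matters.
At the order-1 pole 1/12 set g(h) = (h - (1/12))*(rational part) = -38/7.
Simple pole: residue = g(a) at a = 1/12, which is -38/7.
List the singular points by increasing real part (a conjugate pair: the negative imaginary part first).


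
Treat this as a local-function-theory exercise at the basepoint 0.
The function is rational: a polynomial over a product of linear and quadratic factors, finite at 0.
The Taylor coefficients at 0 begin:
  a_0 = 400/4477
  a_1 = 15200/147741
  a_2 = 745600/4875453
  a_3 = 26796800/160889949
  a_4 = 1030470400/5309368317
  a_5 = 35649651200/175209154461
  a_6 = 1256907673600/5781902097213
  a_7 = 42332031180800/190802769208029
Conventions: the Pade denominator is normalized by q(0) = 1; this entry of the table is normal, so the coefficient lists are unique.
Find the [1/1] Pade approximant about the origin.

Taylor coefficients needed (read off): a_0 = 400/4477, a_1 = 15200/147741, a_2 = 745600/4875453.
Write the denominator as Q(h) = 1 + q1*h. Requiring Q*f - P = O(h^3) with deg P <= 1 kills the coefficients of h^2..h^2 in Q*f:
  h^2: a_2 + q1*a_1 = 0, i.e. 745600/4875453 + (15200/147741)*q1 = 0.
Solving this linear system: q1 = -932/627.
The numerator is Q*f truncated at degree 1: P0 = a_0 = 400/4477; P1 = a_1 + q1*a_0 = -28000/935693.

The Pade approximant has numerator coefficients [400/4477, -28000/935693]; denominator coefficients [1, -932/627].


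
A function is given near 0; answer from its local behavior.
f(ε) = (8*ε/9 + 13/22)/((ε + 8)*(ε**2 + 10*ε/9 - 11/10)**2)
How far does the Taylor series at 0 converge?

The radius of convergence is -5/9 + (1/90)*sqrt(11410).

Denominator factor (ε**2 + 10*ε/9 - 11/10)^2: discriminant 2282/405, real irrational roots -5/9 + (1/90)*sqrt(11410) and -5/9 - (1/90)*sqrt(11410); poles of order 2, moduli -5/9 + (1/90)*sqrt(11410) and 5/9 + (1/90)*sqrt(11410).
Denominator factor (ε + 8): pole of order 1 at -8, modulus 8.
The radius of convergence is the smallest modulus among the singular points: -5/9 + (1/90)*sqrt(11410).


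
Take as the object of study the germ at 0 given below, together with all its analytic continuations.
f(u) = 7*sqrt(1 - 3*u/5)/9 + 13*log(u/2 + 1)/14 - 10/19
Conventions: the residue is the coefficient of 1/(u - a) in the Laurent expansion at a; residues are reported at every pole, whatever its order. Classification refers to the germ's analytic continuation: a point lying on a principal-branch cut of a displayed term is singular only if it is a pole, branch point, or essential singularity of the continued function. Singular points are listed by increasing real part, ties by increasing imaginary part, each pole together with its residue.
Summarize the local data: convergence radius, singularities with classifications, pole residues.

Radius of convergence at 0: 5/3.
At -2: a logarithmic branch point.
At 5/3: an algebraic (square-root) branch point.

Branch term (7/9)*sqrt(1 - u/(5/3)): its argument vanishes at u = 5/3, a square-root branch point, modulus 5/3.
Branch term (13/14)*log(1 - u/(-2)): its argument vanishes at u = -2, a logarithmic branch point, modulus 2.
The radius of convergence is the smallest modulus among the singular points: 5/3.
List the singular points by increasing real part (a conjugate pair: the negative imaginary part first).


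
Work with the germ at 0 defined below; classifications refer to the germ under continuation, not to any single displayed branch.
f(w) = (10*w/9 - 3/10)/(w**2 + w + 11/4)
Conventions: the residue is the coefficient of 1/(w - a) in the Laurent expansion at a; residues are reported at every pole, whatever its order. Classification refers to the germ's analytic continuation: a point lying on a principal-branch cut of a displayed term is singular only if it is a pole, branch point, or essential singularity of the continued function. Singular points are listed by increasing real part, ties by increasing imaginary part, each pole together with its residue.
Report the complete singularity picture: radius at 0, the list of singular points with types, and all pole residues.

Denominator factor (w**2 + w + 11/4): discriminant -10, complex-conjugate roots (-1/2) + ((1/2)*sqrt(10))*i and (-1/2) - ((1/2)*sqrt(10))*i; poles of order 1, moduli (1/2)*sqrt(11) and (1/2)*sqrt(11).
The radius of convergence is the smallest modulus among the singular points: (1/2)*sqrt(11).
The factor w**2 + w + 11/4 splits as (w - a)(w - a') with a = (-1/2) - ((1/2)*sqrt(10))*i, a' = (-1/2) + ((1/2)*sqrt(10))*i. At the order-1 pole a set g(w) = (w - a)*f(w) = [10*w/9 - 3/10] / (w - a').
Simple pole: residue = g(a) at a = (-1/2) - ((1/2)*sqrt(10))*i, which is (5/9) - ((77/900)*sqrt(10))*i.
The factor w**2 + w + 11/4 splits as (w - a)(w - a') with a = (-1/2) + ((1/2)*sqrt(10))*i, a' = (-1/2) - ((1/2)*sqrt(10))*i. At the order-1 pole a set g(w) = (w - a)*f(w) = [10*w/9 - 3/10] / (w - a').
Simple pole: residue = g(a) at a = (-1/2) + ((1/2)*sqrt(10))*i, which is (5/9) + ((77/900)*sqrt(10))*i.
List the singular points by increasing real part (a conjugate pair: the negative imaginary part first).

Radius of convergence at 0: (1/2)*sqrt(11).
At (-1/2) - ((1/2)*sqrt(10))*i: a pole of order 1; residue (5/9) - ((77/900)*sqrt(10))*i.
At (-1/2) + ((1/2)*sqrt(10))*i: a pole of order 1; residue (5/9) + ((77/900)*sqrt(10))*i.


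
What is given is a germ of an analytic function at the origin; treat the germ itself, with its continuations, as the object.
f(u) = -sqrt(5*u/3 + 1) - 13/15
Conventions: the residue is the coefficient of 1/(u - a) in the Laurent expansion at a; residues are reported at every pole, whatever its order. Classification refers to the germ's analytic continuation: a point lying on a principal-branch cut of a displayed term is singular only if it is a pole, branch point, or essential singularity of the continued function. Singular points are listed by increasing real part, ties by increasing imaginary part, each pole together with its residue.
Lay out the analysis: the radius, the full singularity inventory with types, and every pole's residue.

Branch term (-1)*sqrt(1 - u/(-3/5)): its argument vanishes at u = -3/5, a square-root branch point, modulus 3/5.
The radius of convergence is the smallest modulus among the singular points: 3/5.

Radius of convergence at 0: 3/5.
At -3/5: an algebraic (square-root) branch point.


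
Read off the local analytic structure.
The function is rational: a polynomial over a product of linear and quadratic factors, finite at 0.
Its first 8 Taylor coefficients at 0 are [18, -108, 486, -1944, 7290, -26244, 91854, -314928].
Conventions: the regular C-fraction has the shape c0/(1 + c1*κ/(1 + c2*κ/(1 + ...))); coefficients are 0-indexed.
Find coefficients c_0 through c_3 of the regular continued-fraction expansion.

Taylor coefficients (read off): a_0 = 18, a_1 = -108, a_2 = 486, a_3 = -1944.
c0 = a_0 = 18. Peel one level at a time: if S = 1 + c*κ/S' with S'(0) = 1, then c is the κ-coefficient of S and S' = c*κ/(S - 1).
S_1 = c0/f = 1 + (6)*κ + (9)*κ^2 + ...; c1 = 6.
S_2 = c1*κ/(S_1 - 1) = 1 + (-3/2)*κ + (9/4)*κ^2 + ...; c2 = -3/2.
S_3 = c2*κ/(S_2 - 1) = 1 + (3/2)*κ + ...; c3 = 3/2.

The regular C-fraction coefficients are [18, 6, -3/2, 3/2].


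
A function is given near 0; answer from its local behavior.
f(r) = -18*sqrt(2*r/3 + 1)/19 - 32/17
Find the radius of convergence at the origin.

The radius of convergence is 3/2.

Branch term (-18/19)*sqrt(1 - r/(-3/2)): its argument vanishes at r = -3/2, a square-root branch point, modulus 3/2.
The radius of convergence is the smallest modulus among the singular points: 3/2.


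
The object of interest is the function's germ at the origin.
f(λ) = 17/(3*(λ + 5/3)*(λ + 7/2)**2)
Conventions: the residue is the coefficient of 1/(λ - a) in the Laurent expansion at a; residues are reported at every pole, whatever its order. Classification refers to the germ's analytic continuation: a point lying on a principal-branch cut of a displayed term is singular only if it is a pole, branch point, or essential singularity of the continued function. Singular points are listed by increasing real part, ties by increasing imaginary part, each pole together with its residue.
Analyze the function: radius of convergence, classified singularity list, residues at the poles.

Radius of convergence at 0: 5/3.
At -7/2: a pole of order 2; residue -204/121.
At -5/3: a pole of order 1; residue 204/121.

Denominator factor (λ + 5/3): pole of order 1 at -5/3, modulus 5/3.
Denominator factor (λ + 7/2)^2: pole of order 2 at -7/2, modulus 7/2.
The radius of convergence is the smallest modulus among the singular points: 5/3.
At the order-2 pole -7/2 set g(λ) = (λ - (-7/2))^2*f(λ) = 17/(3*(λ + 5/3)).
Order-2 pole: residue = g'(a); g'(-7/2) = -204/121, so the residue is -204/121.
At the order-1 pole -5/3 set g(λ) = (λ - (-5/3))*f(λ) = 17/(3*(λ + 7/2)**2).
Simple pole: residue = g(a) at a = -5/3, which is 204/121.
List the singular points by increasing real part (a conjugate pair: the negative imaginary part first).


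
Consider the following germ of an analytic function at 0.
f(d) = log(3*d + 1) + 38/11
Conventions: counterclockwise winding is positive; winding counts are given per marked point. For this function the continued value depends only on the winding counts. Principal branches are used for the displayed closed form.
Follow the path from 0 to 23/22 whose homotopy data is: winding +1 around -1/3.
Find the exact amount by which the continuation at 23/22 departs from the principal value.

Continued minus principal equals (2)*pi*i.

The rational part is single-valued and drops out of the difference; each branch term changes only by its own monodromy.
(1)*log(1 - d/(-1/3)): each positive loop around -1/3 adds 2*pi*i to the log, so winding +1 contributes (1)*(1)*2*pi*i = (2)*pi*i.
Summing the contributions at d = 23/22 gives (2)*pi*i.


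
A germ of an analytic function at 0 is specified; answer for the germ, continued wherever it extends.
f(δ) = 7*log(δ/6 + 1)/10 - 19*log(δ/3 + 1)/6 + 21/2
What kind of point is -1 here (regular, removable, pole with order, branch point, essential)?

There is no denominator, hence no pole anywhere.
Branch term log(1 - δ/(-6)): argument at -1 is 5/6, nonzero, so -1 is not its branch point (a point on a principal cut is still regular for the continued germ).
Branch term log(1 - δ/(-3)): argument at -1 is 2/3, nonzero, so -1 is not its branch point (a point on a principal cut is still regular for the continued germ).
So the germ continues analytically to -1.

The point is a regular point.


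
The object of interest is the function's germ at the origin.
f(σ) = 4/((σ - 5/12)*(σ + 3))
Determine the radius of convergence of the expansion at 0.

The radius of convergence is 5/12.

Denominator factor (σ - 5/12): pole of order 1 at 5/12, modulus 5/12.
Denominator factor (σ + 3): pole of order 1 at -3, modulus 3.
The radius of convergence is the smallest modulus among the singular points: 5/12.


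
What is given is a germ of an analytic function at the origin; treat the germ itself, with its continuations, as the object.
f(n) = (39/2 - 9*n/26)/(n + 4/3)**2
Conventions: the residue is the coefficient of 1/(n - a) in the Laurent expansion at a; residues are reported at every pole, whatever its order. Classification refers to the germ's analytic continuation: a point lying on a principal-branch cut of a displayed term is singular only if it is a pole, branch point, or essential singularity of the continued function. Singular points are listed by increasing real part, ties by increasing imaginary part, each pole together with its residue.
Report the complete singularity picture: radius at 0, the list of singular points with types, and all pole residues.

Denominator factor (n + 4/3)^2: pole of order 2 at -4/3, modulus 4/3.
The radius of convergence is the smallest modulus among the singular points: 4/3.
At the order-2 pole -4/3 set g(n) = (n - (-4/3))^2*f(n) = 39/2 - 9*n/26.
Order-2 pole: residue = g'(a); g'(-4/3) = -9/26, so the residue is -9/26.

Radius of convergence at 0: 4/3.
At -4/3: a pole of order 2; residue -9/26.


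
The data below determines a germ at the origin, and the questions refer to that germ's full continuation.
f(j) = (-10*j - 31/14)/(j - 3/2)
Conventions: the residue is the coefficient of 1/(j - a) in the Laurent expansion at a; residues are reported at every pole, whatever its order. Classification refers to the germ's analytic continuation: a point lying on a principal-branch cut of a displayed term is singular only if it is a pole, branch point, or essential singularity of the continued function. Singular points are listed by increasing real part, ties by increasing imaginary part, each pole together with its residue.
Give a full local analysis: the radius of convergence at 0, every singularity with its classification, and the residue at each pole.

Radius of convergence at 0: 3/2.
At 3/2: a pole of order 1; residue -241/14.

Denominator factor (j - 3/2): pole of order 1 at 3/2, modulus 3/2.
The radius of convergence is the smallest modulus among the singular points: 3/2.
At the order-1 pole 3/2 set g(j) = (j - (3/2))*f(j) = -10*j - 31/14.
Simple pole: residue = g(a) at a = 3/2, which is -241/14.
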